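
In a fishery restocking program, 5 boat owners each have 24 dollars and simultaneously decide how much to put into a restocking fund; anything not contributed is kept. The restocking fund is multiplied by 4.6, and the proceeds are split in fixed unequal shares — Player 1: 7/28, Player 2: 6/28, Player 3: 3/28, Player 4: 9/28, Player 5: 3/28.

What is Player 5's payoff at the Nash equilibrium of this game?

47.66 dollars

For player j, contributing a unit is worthwhile iff 4.6 × (j's share) ≥ 1, i.e. iff j's share is at least 0.2174.
Player 1 and Player 4 are above the threshold, contributing 24 each; the remaining 3 contribute 0. Total contributed: 48.
Player 5 keeps 24 and receives 4.6 × 48 × 3/28 = 23.66 from the restocking fund, for a payoff of 47.66.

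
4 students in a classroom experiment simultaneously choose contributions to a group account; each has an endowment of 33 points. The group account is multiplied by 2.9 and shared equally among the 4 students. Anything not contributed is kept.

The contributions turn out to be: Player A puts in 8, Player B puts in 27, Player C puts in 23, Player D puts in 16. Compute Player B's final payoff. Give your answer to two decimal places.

Total contributed: 8 + 27 + 23 + 16 = 74.
Each receives 2.9 × 74 / 4 = 53.65 from the group account.
Player B keeps 33 − 27 = 6, so Player B's payoff is 6 + 53.65 = 59.65.

59.65 points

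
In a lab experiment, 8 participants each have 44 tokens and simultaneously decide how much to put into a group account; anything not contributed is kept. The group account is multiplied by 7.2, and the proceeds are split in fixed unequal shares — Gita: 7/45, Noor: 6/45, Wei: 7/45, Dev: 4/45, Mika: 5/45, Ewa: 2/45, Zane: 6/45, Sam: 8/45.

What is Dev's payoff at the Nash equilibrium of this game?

128.48 tokens

A player with share s gets back 7.2·s per unit contributed, so full contribution is dominant for anyone with s > 1/7.2 = 0.1389 and zero contribution is dominant for anyone below.
Gita, Wei and Sam are above the threshold, contributing 44 each; the remaining 5 contribute 0. Total contributed: 132.
Dev keeps 44 and receives 7.2 × 132 × 4/45 = 84.48 from the group account, for a payoff of 128.48.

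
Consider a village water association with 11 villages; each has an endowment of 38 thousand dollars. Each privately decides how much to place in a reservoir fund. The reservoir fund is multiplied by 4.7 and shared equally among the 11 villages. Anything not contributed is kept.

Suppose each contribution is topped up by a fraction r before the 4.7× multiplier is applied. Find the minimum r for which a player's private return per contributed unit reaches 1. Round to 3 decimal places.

With matching at rate r, one contributed unit becomes (1 + r) in the reservoir fund and returns 4.7 × (1 + r) / 11 to the contributor.
Setting this equal to 1: 1 + r = 11/4.7 = 2.3404.
So the minimum matching rate is r = 2.3404 − 1 = 1.340.

1.340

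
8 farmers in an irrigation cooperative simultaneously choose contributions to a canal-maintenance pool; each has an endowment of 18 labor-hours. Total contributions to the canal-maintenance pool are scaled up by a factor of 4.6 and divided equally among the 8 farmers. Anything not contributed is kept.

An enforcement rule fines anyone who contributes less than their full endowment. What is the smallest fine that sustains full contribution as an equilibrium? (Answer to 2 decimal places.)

7.65 labor-hours

Given the others contribute fully, the best deviation is to contribute 0 (any partial contribution still incurs the fine and gives up units whose private return 0.5750 is below 1).
Deviating from 18 to 0 saves 18 labor-hours but forfeits the deviator's share of the drop in the canal-maintenance pool: 4.6/8 × 18 = 10.35.
So the deviation gain is 18 − 10.35 = 7.65, and the fine must be at least 7.65 labor-hours to wipe it out.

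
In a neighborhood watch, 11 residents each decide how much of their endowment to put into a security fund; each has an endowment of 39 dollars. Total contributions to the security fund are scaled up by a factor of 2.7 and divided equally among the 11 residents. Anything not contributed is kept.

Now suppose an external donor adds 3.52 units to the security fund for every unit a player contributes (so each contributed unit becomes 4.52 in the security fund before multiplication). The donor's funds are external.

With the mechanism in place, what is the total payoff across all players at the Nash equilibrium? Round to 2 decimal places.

5235.52 dollars

The effective private return per unit is now 2.7 × 4.52 / 11 = 1.1095 > 1, so every player's dominant strategy flips to full contribution.
At the Nash equilibrium everyone contributes 39. Group total payoff = 2.7 × 4.52 × 429 = 5235.52.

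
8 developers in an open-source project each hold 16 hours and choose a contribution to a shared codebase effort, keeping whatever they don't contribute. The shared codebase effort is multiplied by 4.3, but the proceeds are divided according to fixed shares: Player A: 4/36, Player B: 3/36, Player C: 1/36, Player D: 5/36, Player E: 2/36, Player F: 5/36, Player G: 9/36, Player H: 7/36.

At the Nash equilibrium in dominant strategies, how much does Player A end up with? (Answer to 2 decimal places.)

23.64 hours

Player j's private return per contributed unit is 4.3 × (j's share). Contributing is weakly dominant for j when that share is at least 1/4.3 = 0.2326, and contributing 0 is dominant otherwise.
The only share above 0.2326 is Player G's 9/36, contributing 16; the remaining 7 contribute 0. Total contributed: 16.
Player A keeps 16 and receives 4.3 × 16 × 4/36 = 7.64 from the shared codebase effort, for a payoff of 23.64.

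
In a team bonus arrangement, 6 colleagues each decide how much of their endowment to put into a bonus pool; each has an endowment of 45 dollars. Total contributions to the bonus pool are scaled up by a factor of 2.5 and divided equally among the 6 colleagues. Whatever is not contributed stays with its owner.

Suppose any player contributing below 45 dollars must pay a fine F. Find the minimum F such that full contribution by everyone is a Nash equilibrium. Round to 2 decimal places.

26.25 dollars

Given the others contribute fully, the best deviation is to contribute 0 (any partial contribution still incurs the fine and gives up units whose private return 0.4167 is below 1).
Deviating from 45 to 0 saves 45 dollars but forfeits the deviator's share of the drop in the bonus pool: 2.5/6 × 45 = 18.75.
So the deviation gain is 45 − 18.75 = 26.25, and the fine must be at least 26.25 dollars to wipe it out.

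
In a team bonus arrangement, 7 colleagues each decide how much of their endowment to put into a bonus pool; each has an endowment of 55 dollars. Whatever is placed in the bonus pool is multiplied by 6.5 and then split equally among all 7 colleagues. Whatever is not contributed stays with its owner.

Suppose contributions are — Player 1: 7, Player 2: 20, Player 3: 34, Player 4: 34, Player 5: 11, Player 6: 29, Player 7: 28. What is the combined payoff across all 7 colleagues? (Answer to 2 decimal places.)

1281.50 dollars

Total contributed: 7 + 20 + 34 + 34 + 11 + 29 + 28 = 163; total kept: 7 × 55 − 163 = 222.
The bonus pool pays out 6.5 × 163 = 1059.50 in aggregate.
Group total = 222 + 1059.50 = 1281.50.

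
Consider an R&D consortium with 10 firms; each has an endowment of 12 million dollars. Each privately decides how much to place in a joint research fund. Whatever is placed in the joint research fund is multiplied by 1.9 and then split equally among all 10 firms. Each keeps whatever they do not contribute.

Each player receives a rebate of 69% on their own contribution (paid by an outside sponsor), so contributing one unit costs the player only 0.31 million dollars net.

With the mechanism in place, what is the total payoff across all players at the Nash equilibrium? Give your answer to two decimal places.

Even with the mechanism, each unit contributed returns only (1.9/10) / 0.31 = 0.6129 per unit of net cost, so contributing nothing is still dominant.
At the Nash equilibrium no one contributes; group total payoff = 10 × 12 = 120.

120.00 million dollars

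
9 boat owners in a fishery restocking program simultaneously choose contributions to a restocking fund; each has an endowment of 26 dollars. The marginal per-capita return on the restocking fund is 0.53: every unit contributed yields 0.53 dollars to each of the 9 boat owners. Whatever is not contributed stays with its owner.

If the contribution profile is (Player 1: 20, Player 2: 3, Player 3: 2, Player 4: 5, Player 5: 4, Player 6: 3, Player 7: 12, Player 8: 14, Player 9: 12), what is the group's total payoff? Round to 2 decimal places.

Total contributed: 20 + 3 + 2 + 5 + 4 + 3 + 12 + 14 + 12 = 75; total kept: 9 × 26 − 75 = 159.
The restocking fund pays out 0.53 × 9 × 75 = 357.75 in aggregate.
Group total = 159 + 357.75 = 516.75.

516.75 dollars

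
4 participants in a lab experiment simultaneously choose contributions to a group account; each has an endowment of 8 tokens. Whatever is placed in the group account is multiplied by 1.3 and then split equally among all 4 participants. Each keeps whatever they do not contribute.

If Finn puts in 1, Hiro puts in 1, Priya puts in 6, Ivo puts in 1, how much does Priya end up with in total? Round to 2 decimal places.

4.93 tokens

Total contributed: 1 + 1 + 6 + 1 = 9.
Each receives 1.3 × 9 / 4 = 2.93 from the group account.
Priya keeps 8 − 6 = 2, so Priya's payoff is 2 + 2.93 = 4.93.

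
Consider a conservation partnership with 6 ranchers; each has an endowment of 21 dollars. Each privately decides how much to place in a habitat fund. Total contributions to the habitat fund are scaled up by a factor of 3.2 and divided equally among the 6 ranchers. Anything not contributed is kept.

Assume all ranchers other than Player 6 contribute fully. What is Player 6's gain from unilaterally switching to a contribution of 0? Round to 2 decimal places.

Switching from a contribution of 21 to 0 lets Player 6 keep an extra 21 dollars, but lowers the habitat fund by 21, which costs Player 6 their own share of that drop: 3.2/6 × 21 = 11.20.
Net gain = 21 − 11.20 = 9.80. The private return per contributed unit (0.5333) is below 1, so free-riding is indeed the best response regardless of what the others do.

9.80 dollars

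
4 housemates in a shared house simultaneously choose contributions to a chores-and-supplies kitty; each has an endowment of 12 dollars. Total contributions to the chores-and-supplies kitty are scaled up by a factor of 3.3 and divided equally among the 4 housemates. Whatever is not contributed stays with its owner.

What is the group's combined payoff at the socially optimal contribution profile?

Each contributed unit returns 3.300 to the group as a whole (0.8250 to each of 4 players), which exceeds 1, so the social optimum is full contribution: group total = 3.300 × 48 = 158.40.

158.40 dollars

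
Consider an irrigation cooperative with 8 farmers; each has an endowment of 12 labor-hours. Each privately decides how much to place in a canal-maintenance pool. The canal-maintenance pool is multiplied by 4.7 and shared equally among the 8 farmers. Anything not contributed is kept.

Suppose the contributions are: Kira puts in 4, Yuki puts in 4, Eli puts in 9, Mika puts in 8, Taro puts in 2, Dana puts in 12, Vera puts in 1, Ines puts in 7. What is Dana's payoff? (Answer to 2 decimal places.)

Total contributed: 4 + 4 + 9 + 8 + 2 + 12 + 1 + 7 = 47.
Each receives 4.7 × 47 / 8 = 27.61 from the canal-maintenance pool.
Dana keeps 12 − 12 = 0, so Dana's payoff is 0 + 27.61 = 27.61.

27.61 labor-hours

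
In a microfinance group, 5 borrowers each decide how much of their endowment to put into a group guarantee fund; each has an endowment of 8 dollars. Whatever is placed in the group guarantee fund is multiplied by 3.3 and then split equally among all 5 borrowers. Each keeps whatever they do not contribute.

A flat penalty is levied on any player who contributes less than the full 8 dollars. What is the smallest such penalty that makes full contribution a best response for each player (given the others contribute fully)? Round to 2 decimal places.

Given the others contribute fully, the best deviation is to contribute 0 (any partial contribution still incurs the fine and gives up units whose private return 0.6600 is below 1).
Deviating from 8 to 0 saves 8 dollars but forfeits the deviator's share of the drop in the group guarantee fund: 3.3/5 × 8 = 5.28.
So the deviation gain is 8 − 5.28 = 2.72, and the fine must be at least 2.72 dollars to wipe it out.

2.72 dollars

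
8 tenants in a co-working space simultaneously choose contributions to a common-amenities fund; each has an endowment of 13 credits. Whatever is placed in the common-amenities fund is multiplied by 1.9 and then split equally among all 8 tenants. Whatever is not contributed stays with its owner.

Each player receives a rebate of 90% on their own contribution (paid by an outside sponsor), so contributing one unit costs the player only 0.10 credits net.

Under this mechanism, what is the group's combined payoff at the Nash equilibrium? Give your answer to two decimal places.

291.20 credits

With the mechanism, a contributed unit returns (1.9/8) / 0.10 = 2.3750 per unit of net cost to the contributor — now above 1 — so contributing fully is weakly dominant for every player.
At the Nash equilibrium everyone contributes 13. Group total payoff = 8 × (13 × 0.90 + 1.9 × 13) = 291.20.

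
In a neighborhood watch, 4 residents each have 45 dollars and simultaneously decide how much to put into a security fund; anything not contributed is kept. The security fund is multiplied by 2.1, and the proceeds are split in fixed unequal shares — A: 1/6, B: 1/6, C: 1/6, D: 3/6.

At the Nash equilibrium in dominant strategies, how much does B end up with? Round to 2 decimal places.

A player with share s gets back 2.1·s per unit contributed, so full contribution is dominant for anyone with s > 1/2.1 = 0.4762 and zero contribution is dominant for anyone below.
D alone (share 3/6) is above the threshold, contributing 45; the remaining 3 contribute 0. Total contributed: 45.
B keeps 45 and receives 2.1 × 45 × 1/6 = 15.75 from the security fund, for a payoff of 60.75.

60.75 dollars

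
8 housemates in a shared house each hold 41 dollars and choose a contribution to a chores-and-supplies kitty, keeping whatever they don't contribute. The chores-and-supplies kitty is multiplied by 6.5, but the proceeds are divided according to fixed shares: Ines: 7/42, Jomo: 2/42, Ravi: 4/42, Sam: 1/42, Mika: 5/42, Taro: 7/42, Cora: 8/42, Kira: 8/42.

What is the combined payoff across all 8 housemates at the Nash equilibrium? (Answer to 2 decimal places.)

A player with share s gets back 6.5·s per unit contributed, so full contribution is dominant for anyone with s > 1/6.5 = 0.1538 and zero contribution is dominant for anyone below.
Ines, Taro, Cora and Kira are above the threshold, contributing 41 each; the remaining 4 contribute 0. Total contributed: 164.
The chores-and-supplies kitty pays out 6.5 × 164 = 1066.00 in total (split across the unequal shares, but the aggregate is all that matters for the group sum).
The 4 free-riders keep 41 each, adding 164. Group total = 164 + 1066.00 = 1230.00.

1230.00 dollars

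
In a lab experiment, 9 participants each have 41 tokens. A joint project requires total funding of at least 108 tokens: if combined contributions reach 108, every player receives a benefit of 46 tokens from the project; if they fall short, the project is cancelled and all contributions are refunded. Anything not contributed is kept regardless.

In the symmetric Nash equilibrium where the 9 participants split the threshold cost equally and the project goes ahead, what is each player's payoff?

Equal share of the threshold: 108/9 = 12.
At this profile no one gains by cutting their contribution: any cut drops the total below 108, the project is cancelled, contributions are refunded, and the deviator ends with 41, which is less than 41 − 12 + 46 = 75. Contributing more than 12 just wastes the excess. So contributing exactly 12 is a best response.
Each player's payoff: 41 − 12 + 46 = 75.

75 tokens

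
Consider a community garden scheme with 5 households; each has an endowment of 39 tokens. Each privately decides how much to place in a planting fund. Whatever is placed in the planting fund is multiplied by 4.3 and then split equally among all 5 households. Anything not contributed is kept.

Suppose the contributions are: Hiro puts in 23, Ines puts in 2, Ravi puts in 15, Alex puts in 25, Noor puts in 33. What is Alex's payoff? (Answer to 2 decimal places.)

Total contributed: 23 + 2 + 15 + 25 + 33 = 98.
Each receives 4.3 × 98 / 5 = 84.28 from the planting fund.
Alex keeps 39 − 25 = 14, so Alex's payoff is 14 + 84.28 = 98.28.

98.28 tokens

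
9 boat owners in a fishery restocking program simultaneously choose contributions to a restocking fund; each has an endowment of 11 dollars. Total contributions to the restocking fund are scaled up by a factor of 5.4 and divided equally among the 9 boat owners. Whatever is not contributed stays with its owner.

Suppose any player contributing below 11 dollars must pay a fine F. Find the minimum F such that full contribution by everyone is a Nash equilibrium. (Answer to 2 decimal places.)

Given the others contribute fully, the best deviation is to contribute 0 (any partial contribution still incurs the fine and gives up units whose private return 0.6000 is below 1).
Deviating from 11 to 0 saves 11 dollars but forfeits the deviator's share of the drop in the restocking fund: 5.4/9 × 11 = 6.60.
So the deviation gain is 11 − 6.60 = 4.40, and the fine must be at least 4.40 dollars to wipe it out.

4.40 dollars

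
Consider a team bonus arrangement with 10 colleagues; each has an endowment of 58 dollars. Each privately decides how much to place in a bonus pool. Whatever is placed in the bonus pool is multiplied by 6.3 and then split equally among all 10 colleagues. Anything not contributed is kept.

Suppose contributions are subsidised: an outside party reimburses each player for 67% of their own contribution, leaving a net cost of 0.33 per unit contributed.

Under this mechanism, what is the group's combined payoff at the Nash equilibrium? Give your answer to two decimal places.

4042.60 dollars

With the mechanism, a contributed unit returns (6.3/10) / 0.33 = 1.9091 per unit of net cost to the contributor — now above 1 — so contributing fully is weakly dominant for every player.
So the Nash equilibrium is full contribution by all 10; the group earns 10 × (58 × 0.67 + 6.3 × 58) = 4042.60.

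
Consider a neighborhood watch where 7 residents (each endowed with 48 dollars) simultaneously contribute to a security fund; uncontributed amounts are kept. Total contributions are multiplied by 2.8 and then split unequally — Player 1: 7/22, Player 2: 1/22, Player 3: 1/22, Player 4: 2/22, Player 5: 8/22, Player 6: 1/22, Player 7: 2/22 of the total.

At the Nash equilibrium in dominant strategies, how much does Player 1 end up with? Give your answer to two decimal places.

90.76 dollars

For player j, contributing a unit is worthwhile iff 2.8 × (j's share) ≥ 1, i.e. iff j's share is at least 0.3571.
The only share above 0.3571 is Player 5's 8/22, contributing 48; the remaining 6 contribute 0. Total contributed: 48.
Player 1 keeps 48 and receives 2.8 × 48 × 7/22 = 42.76 from the security fund, for a payoff of 90.76.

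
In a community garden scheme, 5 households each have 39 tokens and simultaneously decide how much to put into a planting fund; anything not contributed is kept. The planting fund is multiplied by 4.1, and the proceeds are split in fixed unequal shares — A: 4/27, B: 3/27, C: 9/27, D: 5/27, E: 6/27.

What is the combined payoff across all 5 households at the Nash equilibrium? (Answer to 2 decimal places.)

A player with share s gets back 4.1·s per unit contributed, so full contribution is dominant for anyone with s > 1/4.1 = 0.2439 and zero contribution is dominant for anyone below.
Only C (9/27) clears that bar, contributing 39; the remaining 4 contribute 0. Total contributed: 39.
The planting fund pays out 4.1 × 39 = 159.90 in total (split across the unequal shares, but the aggregate is all that matters for the group sum).
The 4 free-riders keep 39 each, adding 156. Group total = 156 + 159.90 = 315.90.

315.90 tokens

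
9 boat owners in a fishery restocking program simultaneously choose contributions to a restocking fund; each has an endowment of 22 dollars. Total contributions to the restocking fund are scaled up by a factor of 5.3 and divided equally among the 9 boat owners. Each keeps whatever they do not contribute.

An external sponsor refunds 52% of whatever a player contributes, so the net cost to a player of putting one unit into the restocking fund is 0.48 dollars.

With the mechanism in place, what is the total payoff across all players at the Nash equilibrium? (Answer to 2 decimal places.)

1152.36 dollars

With the mechanism, a contributed unit returns (5.3/9) / 0.48 = 1.2269 per unit of net cost to the contributor — now above 1 — so contributing fully is weakly dominant for every player.
At the Nash equilibrium everyone contributes 22. Group total payoff = 9 × (22 × 0.52 + 5.3 × 22) = 1152.36.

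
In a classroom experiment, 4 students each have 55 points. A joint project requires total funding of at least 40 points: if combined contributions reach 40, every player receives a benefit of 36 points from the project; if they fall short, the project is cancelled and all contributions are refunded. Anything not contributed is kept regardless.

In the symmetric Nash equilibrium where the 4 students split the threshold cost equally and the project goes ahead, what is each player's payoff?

Equal share of the threshold: 40/4 = 10.
At this profile no one gains by cutting their contribution: any cut drops the total below 40, the project is cancelled, contributions are refunded, and the deviator ends with 55, which is less than 55 − 10 + 36 = 81. Contributing more than 10 just wastes the excess. So contributing exactly 10 is a best response.
Each player's payoff: 55 − 10 + 36 = 81.

81 points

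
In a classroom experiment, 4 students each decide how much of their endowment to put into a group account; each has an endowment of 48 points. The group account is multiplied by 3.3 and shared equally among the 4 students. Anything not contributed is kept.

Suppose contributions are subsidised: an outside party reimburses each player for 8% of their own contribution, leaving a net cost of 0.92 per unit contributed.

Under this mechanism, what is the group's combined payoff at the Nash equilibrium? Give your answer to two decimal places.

Even with the mechanism, each unit contributed returns only (3.3/4) / 0.92 = 0.8967 per unit of net cost, so contributing nothing is still dominant.
At the Nash equilibrium no one contributes; group total payoff = 4 × 48 = 192.

192.00 points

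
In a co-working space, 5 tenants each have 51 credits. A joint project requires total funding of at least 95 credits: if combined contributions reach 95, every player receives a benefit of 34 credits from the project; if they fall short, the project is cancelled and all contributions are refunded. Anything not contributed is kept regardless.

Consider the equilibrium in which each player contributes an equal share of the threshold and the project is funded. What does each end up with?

Equal share of the threshold: 95/5 = 19.
At this profile no one gains by cutting their contribution: any cut drops the total below 95, the project is cancelled, contributions are refunded, and the deviator ends with 51, which is less than 51 − 19 + 34 = 66. Contributing more than 19 just wastes the excess. So contributing exactly 19 is a best response.
Each player's payoff: 51 − 19 + 34 = 66.

66 credits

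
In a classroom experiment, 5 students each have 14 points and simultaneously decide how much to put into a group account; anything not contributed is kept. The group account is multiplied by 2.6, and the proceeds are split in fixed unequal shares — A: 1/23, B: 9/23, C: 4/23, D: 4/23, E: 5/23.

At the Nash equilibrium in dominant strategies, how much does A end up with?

Player j's private return per contributed unit is 2.6 × (j's share). Contributing is weakly dominant for j when that share is at least 1/2.6 = 0.3846, and contributing 0 is dominant otherwise.
The only share above 0.3846 is B's 9/23, contributing 14; the remaining 4 contribute 0. Total contributed: 14.
A keeps 14 and receives 2.6 × 14 × 1/23 = 1.58 from the group account, for a payoff of 15.58.

15.58 points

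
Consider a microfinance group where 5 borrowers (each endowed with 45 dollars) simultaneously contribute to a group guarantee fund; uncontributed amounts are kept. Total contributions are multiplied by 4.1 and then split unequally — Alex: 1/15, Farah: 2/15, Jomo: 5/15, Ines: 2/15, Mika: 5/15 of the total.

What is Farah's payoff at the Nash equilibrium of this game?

94.20 dollars

For player j, contributing a unit is worthwhile iff 4.1 × (j's share) ≥ 1, i.e. iff j's share is at least 0.2439.
The shares above 0.2439 belong to Jomo and Mika, contributing 45 each; the remaining 3 contribute 0. Total contributed: 90.
Farah keeps 45 and receives 4.1 × 90 × 2/15 = 49.20 from the group guarantee fund, for a payoff of 94.20.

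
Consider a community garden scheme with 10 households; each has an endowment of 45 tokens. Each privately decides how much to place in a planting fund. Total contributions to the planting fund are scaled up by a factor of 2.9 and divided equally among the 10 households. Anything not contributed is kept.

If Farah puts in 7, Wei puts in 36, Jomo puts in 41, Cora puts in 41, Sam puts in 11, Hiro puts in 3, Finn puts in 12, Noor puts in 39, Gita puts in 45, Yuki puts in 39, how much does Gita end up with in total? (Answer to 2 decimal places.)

79.46 tokens

Total contributed: 7 + 36 + 41 + 41 + 11 + 3 + 12 + 39 + 45 + 39 = 274.
Each receives 2.9 × 274 / 10 = 79.46 from the planting fund.
Gita keeps 45 − 45 = 0, so Gita's payoff is 0 + 79.46 = 79.46.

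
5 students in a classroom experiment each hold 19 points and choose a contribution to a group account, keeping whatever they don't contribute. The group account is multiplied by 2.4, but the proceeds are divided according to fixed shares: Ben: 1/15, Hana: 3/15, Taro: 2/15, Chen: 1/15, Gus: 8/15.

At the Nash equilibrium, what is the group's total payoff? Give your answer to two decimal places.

For player j, contributing a unit is worthwhile iff 2.4 × (j's share) ≥ 1, i.e. iff j's share is at least 0.4167.
The only share above 0.4167 is Gus's 8/15, contributing 19; the remaining 4 contribute 0. Total contributed: 19.
The group account pays out 2.4 × 19 = 45.60 in total (split across the unequal shares, but the aggregate is all that matters for the group sum).
The 4 free-riders keep 19 each, adding 76. Group total = 76 + 45.60 = 121.60.

121.60 points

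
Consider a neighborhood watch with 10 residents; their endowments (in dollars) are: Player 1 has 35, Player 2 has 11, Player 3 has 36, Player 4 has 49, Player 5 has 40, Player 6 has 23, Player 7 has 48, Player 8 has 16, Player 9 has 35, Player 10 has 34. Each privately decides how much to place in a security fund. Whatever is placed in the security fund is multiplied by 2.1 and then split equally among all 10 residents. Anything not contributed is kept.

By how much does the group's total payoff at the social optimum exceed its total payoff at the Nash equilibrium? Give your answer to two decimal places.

The private return per contributed unit is 2.1/10 = 0.2100 < 1 for every player regardless of endowment, so the Nash equilibrium is zero contribution and the group total is Σ E_j = 35 + 11 + 36 + 49 + 40 + 23 + 48 + 16 + 35 + 34 = 327.
Each contributed unit returns 2.100 to the group, so the social optimum is full contribution by everyone: group total = 2.100 × 327 = 686.70.
Efficiency loss = (2.100 − 1) × 327 = 359.70.

359.70 dollars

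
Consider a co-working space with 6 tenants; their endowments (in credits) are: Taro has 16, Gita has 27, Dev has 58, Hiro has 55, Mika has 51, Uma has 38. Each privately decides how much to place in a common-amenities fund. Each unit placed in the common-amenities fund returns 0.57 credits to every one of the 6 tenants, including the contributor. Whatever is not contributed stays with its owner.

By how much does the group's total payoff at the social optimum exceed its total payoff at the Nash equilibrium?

The private return per contributed unit is 0.57 < 1 for everyone, so the Nash equilibrium is zero contribution and the group total is Σ E_j = 16 + 27 + 58 + 55 + 51 + 38 = 245.
Each contributed unit returns 3.420 to the group, so the social optimum is full contribution by everyone: group total = 3.420 × 245 = 837.90.
Efficiency loss = (3.420 − 1) × 245 = 592.90.

592.90 credits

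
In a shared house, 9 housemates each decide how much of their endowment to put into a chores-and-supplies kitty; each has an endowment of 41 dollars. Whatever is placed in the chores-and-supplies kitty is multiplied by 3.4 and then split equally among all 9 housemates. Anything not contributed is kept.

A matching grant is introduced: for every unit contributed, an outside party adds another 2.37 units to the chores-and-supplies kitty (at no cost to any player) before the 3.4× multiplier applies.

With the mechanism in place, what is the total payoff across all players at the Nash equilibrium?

4228.00 dollars

Under the mechanism each unit contributed yields 3.4 × 3.37 / 9 = 1.2731 back to its contributor per unit of net cost, which exceeds 1, making full contribution the dominant choice for everyone.
So the Nash equilibrium is full contribution by all 9; the group earns 3.4 × 3.37 × 369 = 4228.00.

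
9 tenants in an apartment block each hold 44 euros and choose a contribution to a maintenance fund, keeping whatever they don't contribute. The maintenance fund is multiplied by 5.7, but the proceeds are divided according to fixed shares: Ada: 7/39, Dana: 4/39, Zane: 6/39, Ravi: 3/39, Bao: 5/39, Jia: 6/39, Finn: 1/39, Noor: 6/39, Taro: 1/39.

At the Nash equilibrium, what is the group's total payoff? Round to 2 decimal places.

602.80 euros

Each unit j contributes comes back to j as 5.7 × (j's share), so j prefers to contribute only if that share exceeds 1/5.7 = 0.1754; otherwise keeping the unit dominates.
Ada alone (share 7/39) is above the threshold, contributing 44; the remaining 8 contribute 0. Total contributed: 44.
The maintenance fund pays out 5.7 × 44 = 250.80 in total (split across the unequal shares, but the aggregate is all that matters for the group sum).
The 8 free-riders keep 44 each, adding 352. Group total = 352 + 250.80 = 602.80.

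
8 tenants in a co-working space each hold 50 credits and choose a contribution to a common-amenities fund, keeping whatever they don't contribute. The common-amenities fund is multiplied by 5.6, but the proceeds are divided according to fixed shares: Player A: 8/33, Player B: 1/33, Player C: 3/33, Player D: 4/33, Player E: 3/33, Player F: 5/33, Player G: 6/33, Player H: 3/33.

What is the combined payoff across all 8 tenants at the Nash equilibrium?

For player j, contributing a unit is worthwhile iff 5.6 × (j's share) ≥ 1, i.e. iff j's share is at least 0.1786.
Player A and Player G are above the threshold, contributing 50 each; the remaining 6 contribute 0. Total contributed: 100.
The common-amenities fund pays out 5.6 × 100 = 560.00 in total (split across the unequal shares, but the aggregate is all that matters for the group sum).
The 6 free-riders keep 50 each, adding 300. Group total = 300 + 560.00 = 860.00.

860.00 credits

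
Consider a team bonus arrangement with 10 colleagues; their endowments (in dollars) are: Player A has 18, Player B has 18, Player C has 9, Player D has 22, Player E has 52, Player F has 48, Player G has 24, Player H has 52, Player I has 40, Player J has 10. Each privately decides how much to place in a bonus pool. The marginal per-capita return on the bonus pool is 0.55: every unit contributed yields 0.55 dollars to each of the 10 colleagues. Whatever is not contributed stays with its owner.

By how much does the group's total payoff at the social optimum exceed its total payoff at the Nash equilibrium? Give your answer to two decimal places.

The private return per contributed unit is 0.55 < 1 for everyone, so the Nash equilibrium is zero contribution and the group total is Σ E_j = 18 + 18 + 9 + 22 + 52 + 48 + 24 + 52 + 40 + 10 = 293.
Each contributed unit returns 5.500 to the group, so the social optimum is full contribution by everyone: group total = 5.500 × 293 = 1611.50.
Efficiency loss = (5.500 − 1) × 293 = 1318.50.

1318.50 dollars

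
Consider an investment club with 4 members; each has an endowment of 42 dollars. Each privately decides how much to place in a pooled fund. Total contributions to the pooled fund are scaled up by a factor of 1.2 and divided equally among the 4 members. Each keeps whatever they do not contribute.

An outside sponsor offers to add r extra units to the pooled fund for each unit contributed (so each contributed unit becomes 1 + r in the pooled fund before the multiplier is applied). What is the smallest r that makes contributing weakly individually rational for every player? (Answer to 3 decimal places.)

2.333

With matching at rate r, one contributed unit becomes (1 + r) in the pooled fund and returns 1.2 × (1 + r) / 4 to the contributor.
Setting this equal to 1: 1 + r = 4/1.2 = 3.3333.
So the minimum matching rate is r = 3.3333 − 1 = 2.333.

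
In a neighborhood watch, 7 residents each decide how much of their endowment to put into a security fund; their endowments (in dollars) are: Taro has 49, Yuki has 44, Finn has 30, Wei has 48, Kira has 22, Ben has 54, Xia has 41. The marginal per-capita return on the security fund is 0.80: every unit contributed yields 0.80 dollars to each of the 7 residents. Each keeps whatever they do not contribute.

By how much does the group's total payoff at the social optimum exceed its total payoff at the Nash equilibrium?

The private return per contributed unit is 0.80 < 1 for everyone, so the Nash equilibrium is zero contribution and the group total is Σ E_j = 49 + 44 + 30 + 48 + 22 + 54 + 41 = 288.
Each contributed unit returns 5.600 to the group, so the social optimum is full contribution by everyone: group total = 5.600 × 288 = 1612.80.
Efficiency loss = (5.600 − 1) × 288 = 1324.80.

1324.80 dollars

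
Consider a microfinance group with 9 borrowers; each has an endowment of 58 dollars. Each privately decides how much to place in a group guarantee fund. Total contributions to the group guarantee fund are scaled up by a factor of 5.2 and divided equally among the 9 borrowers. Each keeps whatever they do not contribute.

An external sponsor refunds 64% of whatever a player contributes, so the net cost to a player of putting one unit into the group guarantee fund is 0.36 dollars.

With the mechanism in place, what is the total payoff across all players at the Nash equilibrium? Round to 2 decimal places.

3048.48 dollars

With the mechanism, a contributed unit returns (5.2/9) / 0.36 = 1.6049 per unit of net cost to the contributor — now above 1 — so contributing fully is weakly dominant for every player.
At the Nash equilibrium everyone contributes 58. Group total payoff = 9 × (58 × 0.64 + 5.2 × 58) = 3048.48.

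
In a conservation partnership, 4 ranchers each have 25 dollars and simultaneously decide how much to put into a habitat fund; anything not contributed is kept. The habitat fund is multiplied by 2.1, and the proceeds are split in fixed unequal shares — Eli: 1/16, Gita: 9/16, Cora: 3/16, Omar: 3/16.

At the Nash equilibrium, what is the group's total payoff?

127.50 dollars

A player with share s gets back 2.1·s per unit contributed, so full contribution is dominant for anyone with s > 1/2.1 = 0.4762 and zero contribution is dominant for anyone below.
Only Gita (9/16) clears that bar, contributing 25; the remaining 3 contribute 0. Total contributed: 25.
The habitat fund pays out 2.1 × 25 = 52.50 in total (split across the unequal shares, but the aggregate is all that matters for the group sum).
The 3 free-riders keep 25 each, adding 75. Group total = 75 + 52.50 = 127.50.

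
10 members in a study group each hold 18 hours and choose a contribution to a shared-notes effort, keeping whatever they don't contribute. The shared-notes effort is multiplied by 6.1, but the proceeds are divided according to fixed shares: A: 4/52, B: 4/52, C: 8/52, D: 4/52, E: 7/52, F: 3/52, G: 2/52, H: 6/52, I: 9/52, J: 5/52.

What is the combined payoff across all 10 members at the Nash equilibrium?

271.80 hours

Player j's private return per contributed unit is 6.1 × (j's share). Contributing is weakly dominant for j when that share is at least 1/6.1 = 0.1639, and contributing 0 is dominant otherwise.
Only I (9/52) clears that bar, contributing 18; the remaining 9 contribute 0. Total contributed: 18.
The shared-notes effort pays out 6.1 × 18 = 109.80 in total (split across the unequal shares, but the aggregate is all that matters for the group sum).
The 9 free-riders keep 18 each, adding 162. Group total = 162 + 109.80 = 271.80.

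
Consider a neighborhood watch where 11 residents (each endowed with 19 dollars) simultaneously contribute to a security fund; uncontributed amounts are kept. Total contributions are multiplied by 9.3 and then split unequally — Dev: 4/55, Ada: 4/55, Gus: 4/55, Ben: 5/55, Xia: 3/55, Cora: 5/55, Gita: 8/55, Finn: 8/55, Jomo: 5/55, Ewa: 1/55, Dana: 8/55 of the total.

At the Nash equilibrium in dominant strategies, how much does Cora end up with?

Player j's private return per contributed unit is 9.3 × (j's share). Contributing is weakly dominant for j when that share is at least 1/9.3 = 0.1075, and contributing 0 is dominant otherwise.
The shares above 0.1075 belong to Gita, Finn and Dana, contributing 19 each; the remaining 8 contribute 0. Total contributed: 57.
Cora keeps 19 and receives 9.3 × 57 × 5/55 = 48.19 from the security fund, for a payoff of 67.19.

67.19 dollars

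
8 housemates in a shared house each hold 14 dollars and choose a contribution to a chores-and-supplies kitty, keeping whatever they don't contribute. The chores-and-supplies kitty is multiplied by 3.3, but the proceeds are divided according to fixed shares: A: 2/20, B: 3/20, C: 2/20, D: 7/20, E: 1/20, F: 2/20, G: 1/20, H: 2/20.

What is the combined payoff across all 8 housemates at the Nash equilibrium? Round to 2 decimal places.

Each unit j contributes comes back to j as 3.3 × (j's share), so j prefers to contribute only if that share exceeds 1/3.3 = 0.3030; otherwise keeping the unit dominates.
D alone (share 7/20) is above the threshold, contributing 14; the remaining 7 contribute 0. Total contributed: 14.
The chores-and-supplies kitty pays out 3.3 × 14 = 46.20 in total (split across the unequal shares, but the aggregate is all that matters for the group sum).
The 7 free-riders keep 14 each, adding 98. Group total = 98 + 46.20 = 144.20.

144.20 dollars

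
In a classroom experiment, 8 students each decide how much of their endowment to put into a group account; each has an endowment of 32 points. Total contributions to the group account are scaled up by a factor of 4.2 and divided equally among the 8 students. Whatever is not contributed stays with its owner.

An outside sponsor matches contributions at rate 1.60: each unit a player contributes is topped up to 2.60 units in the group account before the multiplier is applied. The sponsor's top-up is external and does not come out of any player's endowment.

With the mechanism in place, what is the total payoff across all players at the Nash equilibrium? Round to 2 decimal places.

With the mechanism, a contributed unit returns 4.2 × 2.60 / 8 = 1.3650 per unit of net cost to the contributor — now above 1 — so contributing fully is weakly dominant for every player.
So the Nash equilibrium is full contribution by all 8; the group earns 4.2 × 2.60 × 256 = 2795.52.

2795.52 points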